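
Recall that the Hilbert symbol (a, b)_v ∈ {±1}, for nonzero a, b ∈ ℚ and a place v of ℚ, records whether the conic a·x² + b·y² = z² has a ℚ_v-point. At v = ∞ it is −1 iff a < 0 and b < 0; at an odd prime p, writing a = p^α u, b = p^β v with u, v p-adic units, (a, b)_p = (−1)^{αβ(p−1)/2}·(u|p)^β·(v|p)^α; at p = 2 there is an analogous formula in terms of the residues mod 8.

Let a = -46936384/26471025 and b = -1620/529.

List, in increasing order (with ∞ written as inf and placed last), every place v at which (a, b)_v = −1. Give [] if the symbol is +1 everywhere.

(a, b) ≡ (-6061, -5) mod (ℚ^×)²; places V = {2, 3, 5, 7, 11, 19, 23, 29, ∞}.
(a,b)_29: α=1, u≡6; β=0, v≡13 (mod 29); (6|29)=+1, (13|29)=+1; sign (−1)^0·+1^0·+1^1 = +1.
(a,b)_23: α=0, u≡5; β=-2, v≡13 (mod 23); (5|23)=-1, (13|23)=+1; sign (−1)^0·-1^-2·+1^0 = +1.
(a,b)_3: α=-2, u≡2; β=4, v≡1 (mod 3); (2|3)=-1, (1|3)=+1; sign (−1)^0·-1^4·+1^-2 = +1.
(a,b)_2: α=6, β=2; u≡3, v≡3 (mod 8); ε(u)ε(v)=1·1, αω(v)=6·1, βω(u)=2·1; sum ≡ 1  ⇒  -1.
(a,b)_11: α=3, u≡10; β=0, v≡8 (mod 11); (10|11)=-1, (8|11)=-1; sign (−1)^0·-1^0·-1^3 = -1.
(a,b)_7: α=-6, u≡2; β=0, v≡1 (mod 7); (2|7)=+1, (1|7)=+1; sign (−1)^0·+1^0·+1^-6 = +1.
(a,b)_19: α=1, u≡17; β=0, v≡8 (mod 19); (17|19)=+1, (8|19)=-1; sign (−1)^0·+1^0·-1^1 = -1.
(a,b)_5: α=-2, u≡1; β=1, v≡4 (mod 5); (1|5)=+1, (4|5)=+1; sign (−1)^0·+1^1·+1^-2 = +1.
(a,b)_∞: sgn(-6061)=−, sgn(-5)=−, so -1.
(-6061, -5 / ℚ) ramifies at {2, 11, 19, ∞}: a division algebra.

[2, 11, 19, inf]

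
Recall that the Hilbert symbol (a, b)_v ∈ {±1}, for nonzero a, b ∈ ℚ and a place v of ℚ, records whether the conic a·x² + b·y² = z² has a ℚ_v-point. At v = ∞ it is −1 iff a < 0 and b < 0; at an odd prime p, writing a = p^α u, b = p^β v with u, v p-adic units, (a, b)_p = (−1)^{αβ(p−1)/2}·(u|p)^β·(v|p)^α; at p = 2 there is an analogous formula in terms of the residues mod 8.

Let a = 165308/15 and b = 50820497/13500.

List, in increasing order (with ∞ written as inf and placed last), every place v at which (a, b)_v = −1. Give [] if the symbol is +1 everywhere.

[3, 11, 13, 17]

Mod squares: a ≡ 2145, b ≡ 255. Check v ∈ {∞, 2, 3, 5, 7, 11, 13, 17, 19}.
v=11: a=11^1·(≡6), b=11^0·(≡8) mod 11; (6|11)=-1, (8|11)=-1; (−1)^{1·0·5}·(-1)^0·(-1)^1 = -1.
v=17: a=17^2·(≡3), b=17^1·(≡4) mod 17; (3|17)=-1, (4|17)=+1; (−1)^{2·1·8}·(-1)^1·(+1)^2 = -1.
v=19: a=19^0·(≡17), b=19^2·(≡12) mod 19; (17|19)=+1, (12|19)=-1; (−1)^{0·2·9}·(+1)^2·(-1)^0 = +1.
v=2: v_2(a)=2, v_2(b)=-2; units ≡ 1, 7 (mod 8); ε·ε+αω+βω = 0·1+2·0+-2·0 ≡ 0  ⇒  (a,b)_2 = +1.
v=7: a=7^0·(≡3), b=7^2·(≡3) mod 7; (3|7)=-1, (3|7)=-1; (−1)^{0·2·3}·(-1)^2·(-1)^0 = +1.
v=3: a=3^-1·(≡1), b=3^-3·(≡1) mod 3; (1|3)=+1, (1|3)=+1; (−1)^{-1·-3·1}·(+1)^-3·(+1)^-1 = -1.
v=∞: 2145 > 0 and 255 > 0  ⇒  (a,b)_∞ = +1.
v=13: a=13^1·(≡1), b=13^2·(≡6) mod 13; (1|13)=+1, (6|13)=-1; (−1)^{1·2·6}·(+1)^2·(-1)^1 = -1.
v=5: a=5^-1·(≡1), b=5^-3·(≡4) mod 5; (1|5)=+1, (4|5)=+1; (−1)^{-1·-3·2}·(+1)^-3·(+1)^-1 = +1.
(2145, 255 / ℚ) ramifies at {3, 11, 13, 17}: a division algebra.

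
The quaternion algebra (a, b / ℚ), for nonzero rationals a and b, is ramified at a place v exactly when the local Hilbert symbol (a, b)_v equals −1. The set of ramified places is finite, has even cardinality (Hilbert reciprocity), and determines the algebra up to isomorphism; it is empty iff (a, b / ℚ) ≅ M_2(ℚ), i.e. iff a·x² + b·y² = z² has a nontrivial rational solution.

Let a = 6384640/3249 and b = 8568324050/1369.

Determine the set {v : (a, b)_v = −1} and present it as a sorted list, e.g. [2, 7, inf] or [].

[2, 5, 13, 43]

Mod squares: a ≡ 6235, b ≡ 356642. Check v ∈ {∞, 2, 3, 5, 11, 13, 19, 29, 31, 37, 43}.
v=∞: 6235 > 0 and 356642 > 0  ⇒  (a,b)_∞ = +1.
v=3: a=3^-2·(≡1), b=3^0·(≡2) mod 3; (1|3)=+1, (2|3)=-1; (−1)^{-2·0·1}·(+1)^0·(-1)^-2 = +1.
v=2: v_2(a)=10, v_2(b)=1; units ≡ 3, 1 (mod 8); ε·ε+αω+βω = 1·0+10·0+1·1 ≡ 1  ⇒  (a,b)_2 = -1.
v=31: a=31^0·(≡20), b=31^2·(≡28) mod 31; (20|31)=+1, (28|31)=+1; (−1)^{0·2·15}·(+1)^2·(+1)^0 = +1.
v=43: a=43^1·(≡9), b=43^1·(≡16) mod 43; (9|43)=+1, (16|43)=+1; (−1)^{1·1·21}·(+1)^1·(+1)^1 = -1.
v=11: a=11^0·(≡5), b=11^1·(≡1) mod 11; (5|11)=+1, (1|11)=+1; (−1)^{0·1·5}·(+1)^1·(+1)^0 = +1.
v=13: a=13^0·(≡11), b=13^1·(≡1) mod 13; (11|13)=-1, (1|13)=+1; (−1)^{0·1·6}·(-1)^1·(+1)^0 = -1.
v=37: a=37^0·(≡22), b=37^-2·(≡25) mod 37; (22|37)=-1, (25|37)=+1; (−1)^{0·-2·18}·(-1)^-2·(+1)^0 = +1.
v=29: a=29^1·(≡21), b=29^1·(≡14) mod 29; (21|29)=-1, (14|29)=-1; (−1)^{1·1·14}·(-1)^1·(-1)^1 = +1.
v=19: a=19^-2·(≡12), b=19^0·(≡13) mod 19; (12|19)=-1, (13|19)=-1; (−1)^{-2·0·9}·(-1)^0·(-1)^-2 = +1.
v=5: a=5^1·(≡2), b=5^2·(≡3) mod 5; (2|5)=-1, (3|5)=-1; (−1)^{1·2·2}·(-1)^2·(-1)^1 = -1.
Ram(6235, 356642) = {2, 5, 13, 43}; no ℚ_2-point on the conic.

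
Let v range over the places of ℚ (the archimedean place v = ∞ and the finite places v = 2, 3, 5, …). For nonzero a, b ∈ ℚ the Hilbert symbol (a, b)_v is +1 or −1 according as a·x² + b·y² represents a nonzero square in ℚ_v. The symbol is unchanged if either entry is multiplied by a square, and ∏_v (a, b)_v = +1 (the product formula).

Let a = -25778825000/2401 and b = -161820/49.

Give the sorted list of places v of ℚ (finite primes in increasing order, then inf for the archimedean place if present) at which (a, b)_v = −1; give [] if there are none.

[29, 31, 37, inf]

Mod squares: a ≡ -10730, b ≡ -4495. Check v ∈ {∞, 2, 3, 5, 7, 29, 31, 37}.
v=31: a=31^2·(≡12), b=31^1·(≡20) mod 31; (12|31)=-1, (20|31)=+1; (−1)^{2·1·15}·(-1)^1·(+1)^2 = -1.
v=2: v_2(a)=3, v_2(b)=2; units ≡ 3, 1 (mod 8); ε·ε+αω+βω = 1·0+3·0+2·1 ≡ 0  ⇒  (a,b)_2 = +1.
v=29: a=29^1·(≡1), b=29^1·(≡11) mod 29; (1|29)=+1, (11|29)=-1; (−1)^{1·1·14}·(+1)^1·(-1)^1 = -1.
v=5: a=5^5·(≡1), b=5^1·(≡4) mod 5; (1|5)=+1, (4|5)=+1; (−1)^{5·1·2}·(+1)^1·(+1)^5 = +1.
v=7: a=7^-4·(≡2), b=7^-2·(≡6) mod 7; (2|7)=+1, (6|7)=-1; (−1)^{-4·-2·3}·(+1)^-2·(-1)^-4 = +1.
v=∞: -10730 < 0 and -4495 < 0  ⇒  (a,b)_∞ = -1.
v=3: a=3^0·(≡1), b=3^2·(≡2) mod 3; (1|3)=+1, (2|3)=-1; (−1)^{0·2·1}·(+1)^2·(-1)^0 = +1.
v=37: a=37^1·(≡13), b=37^0·(≡20) mod 37; (13|37)=-1, (20|37)=-1; (−1)^{1·0·18}·(-1)^0·(-1)^1 = -1.
Ram(-10730, -4495) = {29, 31, 37, ∞}; no ℚ_29-point on the conic.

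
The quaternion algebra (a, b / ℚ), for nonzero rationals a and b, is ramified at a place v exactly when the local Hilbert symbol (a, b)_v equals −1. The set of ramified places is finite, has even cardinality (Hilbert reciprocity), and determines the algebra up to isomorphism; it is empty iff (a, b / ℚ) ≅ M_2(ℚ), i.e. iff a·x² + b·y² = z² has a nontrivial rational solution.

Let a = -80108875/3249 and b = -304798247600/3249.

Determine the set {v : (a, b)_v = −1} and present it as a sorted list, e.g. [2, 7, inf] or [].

Mod squares: a ≡ -65395, b ≡ -11. Check v ∈ {∞, 2, 3, 5, 7, 11, 19, 29, 41}.
v=2: v_2(a)=0, v_2(b)=4; units ≡ 5, 5 (mod 8); ε·ε+αω+βω = 0·0+0·1+4·1 ≡ 0  ⇒  (a,b)_2 = +1.
v=7: a=7^2·(≡3), b=7^2·(≡3) mod 7; (3|7)=-1, (3|7)=-1; (−1)^{2·2·3}·(-1)^2·(-1)^2 = +1.
v=11: a=11^1·(≡6), b=11^1·(≡6) mod 11; (6|11)=-1, (6|11)=-1; (−1)^{1·1·5}·(-1)^1·(-1)^1 = -1.
v=3: a=3^-2·(≡2), b=3^-2·(≡1) mod 3; (2|3)=-1, (1|3)=+1; (−1)^{-2·-2·1}·(-1)^-2·(+1)^-2 = +1.
v=∞: -65395 < 0 and -11 < 0  ⇒  (a,b)_∞ = -1.
v=5: a=5^3·(≡1), b=5^2·(≡4) mod 5; (1|5)=+1, (4|5)=+1; (−1)^{3·2·2}·(+1)^2·(+1)^3 = +1.
v=19: a=19^-2·(≡3), b=19^-2·(≡3) mod 19; (3|19)=-1, (3|19)=-1; (−1)^{-2·-2·9}·(-1)^-2·(-1)^-2 = +1.
v=29: a=29^1·(≡20), b=29^2·(≡14) mod 29; (20|29)=+1, (14|29)=-1; (−1)^{1·2·14}·(+1)^2·(-1)^1 = -1.
v=41: a=41^1·(≡39), b=41^2·(≡3) mod 41; (39|41)=+1, (3|41)=-1; (−1)^{1·2·20}·(+1)^2·(-1)^1 = -1.
|Ram(-65395, -11)| = 4, even; anisotropic at {11, 29, 41, ∞}.

[11, 29, 41, inf]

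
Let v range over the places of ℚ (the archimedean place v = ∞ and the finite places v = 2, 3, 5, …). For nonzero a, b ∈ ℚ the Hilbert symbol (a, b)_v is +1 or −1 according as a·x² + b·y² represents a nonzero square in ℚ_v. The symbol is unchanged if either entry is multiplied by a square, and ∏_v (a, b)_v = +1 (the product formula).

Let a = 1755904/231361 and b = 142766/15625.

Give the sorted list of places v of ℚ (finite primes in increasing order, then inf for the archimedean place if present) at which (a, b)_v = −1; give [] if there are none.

[13, 19]

(a, b) ≡ (19, 494) mod (ℚ^×)²; places V = {2, 5, 13, 17, 19, 37, ∞}.
(a,b)_5: α=0, u≡4; β=-6, v≡1 (mod 5); (4|5)=+1, (1|5)=+1; sign (−1)^0·+1^-6·+1^0 = +1.
(a,b)_2: α=8, β=1; u≡3, v≡7 (mod 8); ε(u)ε(v)=1·1, αω(v)=8·0, βω(u)=1·1; sum ≡ 0  ⇒  +1.
(a,b)_19: α=3, u≡5; β=1, v≡4 (mod 19); (5|19)=+1, (4|19)=+1; sign (−1)^1·+1^1·+1^3 = -1.
(a,b)_∞: sgn(19)=+, sgn(494)=+, so +1.
(a,b)_37: α=-2, u≡35; β=0, v≡22 (mod 37); (35|37)=-1, (22|37)=-1; sign (−1)^0·-1^0·-1^-2 = +1.
(a,b)_13: α=-2, u≡5; β=1, v≡3 (mod 13); (5|13)=-1, (3|13)=+1; sign (−1)^0·-1^1·+1^-2 = -1.
(a,b)_17: α=0, u≡1; β=2, v≡9 (mod 17); (1|17)=+1, (9|17)=+1; sign (−1)^0·+1^2·+1^0 = +1.
(19, 494 / ℚ) ramifies at {13, 19}: a division algebra.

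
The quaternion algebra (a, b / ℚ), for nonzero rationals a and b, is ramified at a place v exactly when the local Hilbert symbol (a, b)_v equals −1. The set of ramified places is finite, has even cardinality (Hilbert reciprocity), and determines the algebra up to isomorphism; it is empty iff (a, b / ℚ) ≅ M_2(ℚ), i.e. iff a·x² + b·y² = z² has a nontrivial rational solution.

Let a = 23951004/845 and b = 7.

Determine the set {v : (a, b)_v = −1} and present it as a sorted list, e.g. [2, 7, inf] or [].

[2, 5, 7, 11]

Mod squares: a ≡ 1155, b ≡ 7. Check v ∈ {∞, 2, 3, 5, 7, 11, 13, 23}.
v=2: v_2(a)=2, v_2(b)=0; units ≡ 3, 7 (mod 8); ε·ε+αω+βω = 1·1+2·0+0·1 ≡ 1  ⇒  (a,b)_2 = -1.
v=3: a=3^1·(≡1), b=3^0·(≡1) mod 3; (1|3)=+1, (1|3)=+1; (−1)^{1·0·1}·(+1)^0·(+1)^1 = +1.
v=11: a=11^1·(≡10), b=11^0·(≡7) mod 11; (10|11)=-1, (7|11)=-1; (−1)^{1·0·5}·(-1)^0·(-1)^1 = -1.
v=13: a=13^-2·(≡5), b=13^0·(≡7) mod 13; (5|13)=-1, (7|13)=-1; (−1)^{-2·0·6}·(-1)^0·(-1)^-2 = +1.
v=∞: 1155 > 0 and 7 > 0  ⇒  (a,b)_∞ = +1.
v=7: a=7^3·(≡2), b=7^1·(≡1) mod 7; (2|7)=+1, (1|7)=+1; (−1)^{3·1·3}·(+1)^1·(+1)^3 = -1.
v=23: a=23^2·(≡21), b=23^0·(≡7) mod 23; (21|23)=-1, (7|23)=-1; (−1)^{2·0·11}·(-1)^0·(-1)^2 = +1.
v=5: a=5^-1·(≡1), b=5^0·(≡2) mod 5; (1|5)=+1, (2|5)=-1; (−1)^{-1·0·2}·(+1)^0·(-1)^-1 = -1.
|Ram(1155, 7)| = 4, even; anisotropic at {2, 5, 7, 11}.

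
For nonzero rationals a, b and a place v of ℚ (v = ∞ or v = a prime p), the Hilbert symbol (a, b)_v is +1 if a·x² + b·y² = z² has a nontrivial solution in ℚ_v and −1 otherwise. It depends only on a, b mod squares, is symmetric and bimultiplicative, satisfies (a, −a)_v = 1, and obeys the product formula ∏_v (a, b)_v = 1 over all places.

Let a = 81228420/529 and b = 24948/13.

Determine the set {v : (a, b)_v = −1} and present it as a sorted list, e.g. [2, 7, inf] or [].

[7, 13, 19, 29]

Mod squares: a ≡ 250705, b ≡ 1001. Check v ∈ {∞, 2, 3, 5, 7, 11, 13, 19, 23, 29}.
v=5: a=5^1·(≡1), b=5^0·(≡1) mod 5; (1|5)=+1, (1|5)=+1; (−1)^{1·0·2}·(+1)^0·(+1)^1 = +1.
v=∞: 250705 > 0 and 1001 > 0  ⇒  (a,b)_∞ = +1.
v=11: a=11^0·(≡9), b=11^1·(≡1) mod 11; (9|11)=+1, (1|11)=+1; (−1)^{0·1·5}·(+1)^1·(+1)^0 = +1.
v=29: a=29^1·(≡27), b=29^0·(≡14) mod 29; (27|29)=-1, (14|29)=-1; (−1)^{1·0·14}·(-1)^0·(-1)^1 = -1.
v=2: v_2(a)=2, v_2(b)=2; units ≡ 1, 1 (mod 8); ε·ε+αω+βω = 0·0+2·0+2·0 ≡ 0  ⇒  (a,b)_2 = +1.
v=7: a=7^1·(≡5), b=7^1·(≡6) mod 7; (5|7)=-1, (6|7)=-1; (−1)^{1·1·3}·(-1)^1·(-1)^1 = -1.
v=13: a=13^1·(≡8), b=13^-1·(≡1) mod 13; (8|13)=-1, (1|13)=+1; (−1)^{1·-1·6}·(-1)^-1·(+1)^1 = -1.
v=23: a=23^-2·(≡10), b=23^0·(≡3) mod 23; (10|23)=-1, (3|23)=+1; (−1)^{-2·0·11}·(-1)^0·(+1)^-2 = +1.
v=19: a=19^1·(≡16), b=19^0·(≡3) mod 19; (16|19)=+1, (3|19)=-1; (−1)^{1·0·9}·(+1)^0·(-1)^1 = -1.
v=3: a=3^4·(≡1), b=3^4·(≡2) mod 3; (1|3)=+1, (2|3)=-1; (−1)^{4·4·1}·(+1)^4·(-1)^4 = +1.
Ram(250705, 1001) = {7, 13, 19, 29}; no ℚ_7-point on the conic.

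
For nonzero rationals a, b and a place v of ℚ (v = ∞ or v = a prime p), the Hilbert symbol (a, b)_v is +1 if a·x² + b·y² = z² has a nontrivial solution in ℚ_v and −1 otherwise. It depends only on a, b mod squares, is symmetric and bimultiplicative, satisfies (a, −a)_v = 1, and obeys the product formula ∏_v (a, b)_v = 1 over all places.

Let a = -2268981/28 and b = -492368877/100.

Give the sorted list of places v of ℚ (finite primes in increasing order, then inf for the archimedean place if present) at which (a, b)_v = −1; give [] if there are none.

[11, 13, 43, inf]

Mod squares: a ≡ -1764763, b ≡ -54707653. Check v ∈ {∞, 2, 3, 5, 7, 11, 13, 31, 41, 43}.
v=2: v_2(a)=-2, v_2(b)=-2; units ≡ 5, 3 (mod 8); ε·ε+αω+βω = 0·1+-2·1+-2·1 ≡ 0  ⇒  (a,b)_2 = +1.
v=∞: -1764763 < 0 and -54707653 < 0  ⇒  (a,b)_∞ = -1.
v=5: a=5^0·(≡3), b=5^-2·(≡2) mod 5; (3|5)=-1, (2|5)=-1; (−1)^{0·-2·2}·(-1)^-2·(-1)^0 = +1.
v=41: a=41^1·(≡34), b=41^1·(≡6) mod 41; (34|41)=-1, (6|41)=-1; (−1)^{1·1·20}·(-1)^1·(-1)^1 = +1.
v=43: a=43^1·(≡9), b=43^1·(≡36) mod 43; (9|43)=+1, (36|43)=+1; (−1)^{1·1·21}·(+1)^1·(+1)^1 = -1.
v=13: a=13^1·(≡7), b=13^1·(≡1) mod 13; (7|13)=-1, (1|13)=+1; (−1)^{1·1·6}·(-1)^1·(+1)^1 = -1.
v=11: a=11^1·(≡2), b=11^1·(≡8) mod 11; (2|11)=-1, (8|11)=-1; (−1)^{1·1·5}·(-1)^1·(-1)^1 = -1.
v=7: a=7^-1·(≡5), b=7^1·(≡2) mod 7; (5|7)=-1, (2|7)=+1; (−1)^{-1·1·3}·(-1)^1·(+1)^-1 = +1.
v=31: a=31^0·(≡20), b=31^1·(≡2) mod 31; (20|31)=+1, (2|31)=+1; (−1)^{0·1·15}·(+1)^1·(+1)^0 = +1.
v=3: a=3^2·(≡2), b=3^2·(≡2) mod 3; (2|3)=-1, (2|3)=-1; (−1)^{2·2·1}·(-1)^2·(-1)^2 = +1.
Ram(-1764763, -54707653) = {11, 13, 43, ∞}; no ℚ_11-point on the conic.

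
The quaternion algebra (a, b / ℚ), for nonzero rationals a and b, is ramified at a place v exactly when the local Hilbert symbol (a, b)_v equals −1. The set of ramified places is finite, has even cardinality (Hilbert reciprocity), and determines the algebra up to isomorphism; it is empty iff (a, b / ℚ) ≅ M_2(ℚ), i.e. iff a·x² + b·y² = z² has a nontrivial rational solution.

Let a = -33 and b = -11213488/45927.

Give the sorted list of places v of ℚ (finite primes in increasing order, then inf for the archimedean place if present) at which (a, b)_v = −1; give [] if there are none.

(a, b) ≡ (-33, -29029) mod (ℚ^×)²; places V = {2, 3, 7, 11, 13, 29, ∞}.
(a,b)_3: α=1, u≡1; β=-8, v≡2 (mod 3); (1|3)=+1, (2|3)=-1; sign (−1)^0·+1^-8·-1^1 = -1.
(a,b)_7: α=0, u≡2; β=-1, v≡4 (mod 7); (2|7)=+1, (4|7)=+1; sign (−1)^0·+1^-1·+1^0 = +1.
(a,b)_11: α=1, u≡8; β=1, v≡3 (mod 11); (8|11)=-1, (3|11)=+1; sign (−1)^1·-1^1·+1^1 = +1.
(a,b)_2: α=0, β=4; u≡7, v≡3 (mod 8); ε(u)ε(v)=1·1, αω(v)=0·1, βω(u)=4·0; sum ≡ 1  ⇒  -1.
(a,b)_13: α=0, u≡6; β=3, v≡4 (mod 13); (6|13)=-1, (4|13)=+1; sign (−1)^0·-1^3·+1^0 = -1.
(a,b)_29: α=0, u≡25; β=1, v≡21 (mod 29); (25|29)=+1, (21|29)=-1; sign (−1)^0·+1^1·-1^0 = +1.
(a,b)_∞: sgn(-33)=−, sgn(-29029)=−, so -1.
Ram(-33, -29029) = {2, 3, 13, ∞}; no ℚ_2-point on the conic.

[2, 3, 13, inf]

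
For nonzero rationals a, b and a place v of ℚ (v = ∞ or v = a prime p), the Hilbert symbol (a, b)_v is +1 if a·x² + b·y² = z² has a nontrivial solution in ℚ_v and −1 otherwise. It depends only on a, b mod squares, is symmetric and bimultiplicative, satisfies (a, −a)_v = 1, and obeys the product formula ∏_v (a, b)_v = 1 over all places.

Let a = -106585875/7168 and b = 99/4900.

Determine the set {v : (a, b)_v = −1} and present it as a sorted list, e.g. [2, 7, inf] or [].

[2, 3, 11, 29]

(a, b) ≡ (-3045, 11) mod (ℚ^×)²; places V = {2, 3, 5, 7, 11, 29, ∞}.
(a,b)_3: α=5, u≡2; β=2, v≡2 (mod 3); (2|3)=-1, (2|3)=-1; sign (−1)^0·-1^2·-1^5 = -1.
(a,b)_∞: sgn(-3045)=−, sgn(11)=+, so +1.
(a,b)_5: α=3, u≡1; β=-2, v≡4 (mod 5); (1|5)=+1, (4|5)=+1; sign (−1)^0·+1^-2·+1^3 = +1.
(a,b)_11: α=2, u≡7; β=1, v≡4 (mod 11); (7|11)=-1, (4|11)=+1; sign (−1)^0·-1^1·+1^2 = -1.
(a,b)_2: α=-10, β=-2; u≡3, v≡3 (mod 8); ε(u)ε(v)=1·1, αω(v)=-10·1, βω(u)=-2·1; sum ≡ 1  ⇒  -1.
(a,b)_7: α=-1, u≡5; β=-2, v≡4 (mod 7); (5|7)=-1, (4|7)=+1; sign (−1)^0·-1^-2·+1^-1 = +1.
(a,b)_29: α=1, u≡17; β=0, v≡17 (mod 29); (17|29)=-1, (17|29)=-1; sign (−1)^0·-1^0·-1^1 = -1.
Ram(-3045, 11) = {2, 3, 11, 29}; no ℚ_2-point on the conic.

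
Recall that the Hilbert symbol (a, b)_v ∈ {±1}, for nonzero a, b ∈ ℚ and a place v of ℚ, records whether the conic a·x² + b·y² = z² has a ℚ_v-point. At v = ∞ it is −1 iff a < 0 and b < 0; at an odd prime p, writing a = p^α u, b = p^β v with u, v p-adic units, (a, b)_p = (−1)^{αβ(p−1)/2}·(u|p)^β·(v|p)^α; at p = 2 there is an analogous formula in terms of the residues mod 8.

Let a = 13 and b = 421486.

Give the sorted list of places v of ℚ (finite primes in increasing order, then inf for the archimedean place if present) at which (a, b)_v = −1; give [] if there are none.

(a, b) ≡ (13, 2494) mod (ℚ^×)²; places V = {2, 13, 29, 43, ∞}.
(a,b)_29: α=0, u≡13; β=1, v≡5 (mod 29); (13|29)=+1, (5|29)=+1; sign (−1)^0·+1^1·+1^0 = +1.
(a,b)_2: α=0, β=1; u≡5, v≡7 (mod 8); ε(u)ε(v)=0·1, αω(v)=0·0, βω(u)=1·1; sum ≡ 1  ⇒  -1.
(a,b)_∞: sgn(13)=+, sgn(2494)=+, so +1.
(a,b)_13: α=1, u≡1; β=2, v≡11 (mod 13); (1|13)=+1, (11|13)=-1; sign (−1)^0·+1^2·-1^1 = -1.
(a,b)_43: α=0, u≡13; β=1, v≡41 (mod 43); (13|43)=+1, (41|43)=+1; sign (−1)^0·+1^1·+1^0 = +1.
Ram(13, 2494) = {2, 13}; no ℚ_2-point on the conic.

[2, 13]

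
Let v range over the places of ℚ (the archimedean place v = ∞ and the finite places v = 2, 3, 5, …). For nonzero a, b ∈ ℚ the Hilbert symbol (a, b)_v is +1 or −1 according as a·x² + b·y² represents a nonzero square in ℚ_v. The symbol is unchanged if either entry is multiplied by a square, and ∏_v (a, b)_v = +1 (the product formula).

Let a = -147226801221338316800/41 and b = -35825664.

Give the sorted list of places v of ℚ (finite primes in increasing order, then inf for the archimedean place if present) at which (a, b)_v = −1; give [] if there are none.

[2, 3, 7, 17, 41, inf]

(a, b) ≡ (-180523, -714) mod (ℚ^×)²; places V = {2, 3, 5, 7, 17, 37, 41, ∞}.
(a,b)_41: α=-1, u≡31; β=0, v≡13 (mod 41); (31|41)=+1, (13|41)=-1; sign (−1)^0·+1^0·-1^-1 = -1.
(a,b)_37: α=1, u≡18; β=0, v≡30 (mod 37); (18|37)=-1, (30|37)=+1; sign (−1)^0·-1^0·+1^1 = +1.
(a,b)_7: α=11, u≡3; β=3, v≡6 (mod 7); (3|7)=-1, (6|7)=-1; sign (−1)^1·-1^3·-1^11 = -1.
(a,b)_5: α=2, u≡3; β=0, v≡1 (mod 5); (3|5)=-1, (1|5)=+1; sign (−1)^0·-1^0·+1^2 = +1.
(a,b)_∞: sgn(-180523)=−, sgn(-714)=−, so -1.
(a,b)_2: α=14, β=11; u≡5, v≡3 (mod 8); ε(u)ε(v)=0·1, αω(v)=14·1, βω(u)=11·1; sum ≡ 1  ⇒  -1.
(a,b)_17: α=3, u≡5; β=1, v≡13 (mod 17); (5|17)=-1, (13|17)=+1; sign (−1)^0·-1^1·+1^3 = -1.
(a,b)_3: α=0, u≡2; β=1, v≡2 (mod 3); (2|3)=-1, (2|3)=-1; sign (−1)^0·-1^1·-1^0 = -1.
Ram(-180523, -714) = {2, 3, 7, 17, 41, ∞}; no ℚ_2-point on the conic.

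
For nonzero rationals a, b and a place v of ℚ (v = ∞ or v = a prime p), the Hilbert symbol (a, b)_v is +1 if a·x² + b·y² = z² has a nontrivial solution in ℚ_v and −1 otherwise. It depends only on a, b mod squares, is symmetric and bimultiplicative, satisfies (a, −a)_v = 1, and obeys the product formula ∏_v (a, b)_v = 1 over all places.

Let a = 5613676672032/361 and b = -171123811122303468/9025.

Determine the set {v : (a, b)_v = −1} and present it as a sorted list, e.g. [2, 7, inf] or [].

(a, b) ≡ (18722, -9867) mod (ℚ^×)²; places V = {2, 3, 5, 11, 13, 19, 23, 37, ∞}.
(a,b)_11: α=1, u≡6; β=1, v≡9 (mod 11); (6|11)=-1, (9|11)=+1; sign (−1)^1·-1^1·+1^1 = +1.
(a,b)_2: α=5, β=2; u≡1, v≡5 (mod 8); ε(u)ε(v)=0·0, αω(v)=5·1, βω(u)=2·0; sum ≡ 1  ⇒  -1.
(a,b)_13: α=2, u≡2; β=5, v≡5 (mod 13); (2|13)=-1, (5|13)=-1; sign (−1)^0·-1^5·-1^2 = -1.
(a,b)_3: α=4, u≡2; β=5, v≡2 (mod 3); (2|3)=-1, (2|3)=-1; sign (−1)^0·-1^5·-1^4 = -1.
(a,b)_19: α=-2, u≡1; β=-2, v≡15 (mod 19); (1|19)=+1, (15|19)=-1; sign (−1)^0·+1^-2·-1^-2 = +1.
(a,b)_37: α=3, u≡28; β=4, v≡3 (mod 37); (28|37)=+1, (3|37)=+1; sign (−1)^0·+1^4·+1^3 = +1.
(a,b)_5: α=0, u≡2; β=-2, v≡2 (mod 5); (2|5)=-1, (2|5)=-1; sign (−1)^0·-1^-2·-1^0 = +1.
(a,b)_23: α=1, u≡18; β=1, v≡8 (mod 23); (18|23)=+1, (8|23)=+1; sign (−1)^1·+1^1·+1^1 = -1.
(a,b)_∞: sgn(18722)=+, sgn(-9867)=−, so +1.
Ram(18722, -9867) = {2, 3, 13, 23}; no ℚ_2-point on the conic.

[2, 3, 13, 23]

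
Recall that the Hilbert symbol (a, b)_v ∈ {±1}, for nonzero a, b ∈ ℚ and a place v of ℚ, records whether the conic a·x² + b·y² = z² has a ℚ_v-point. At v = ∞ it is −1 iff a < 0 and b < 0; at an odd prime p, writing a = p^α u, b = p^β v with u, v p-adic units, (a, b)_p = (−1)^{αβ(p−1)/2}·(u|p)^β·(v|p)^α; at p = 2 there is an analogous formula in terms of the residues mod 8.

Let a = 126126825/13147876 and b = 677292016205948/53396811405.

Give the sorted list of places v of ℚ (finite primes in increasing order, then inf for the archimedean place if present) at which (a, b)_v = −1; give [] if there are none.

Mod squares: a ≡ 33, b ≡ 715. Check v ∈ {∞, 2, 3, 5, 7, 11, 13, 17, 19, 23, 37}.
v=2: v_2(a)=-2, v_2(b)=2; units ≡ 1, 3 (mod 8); ε·ε+αω+βω = 0·1+-2·1+2·0 ≡ 0  ⇒  (a,b)_2 = +1.
v=3: a=3^1·(≡2), b=3^-2·(≡1) mod 3; (2|3)=-1, (1|3)=+1; (−1)^{1·-2·1}·(-1)^-2·(+1)^1 = +1.
v=11: a=11^1·(≡1), b=11^5·(≡8) mod 11; (1|11)=+1, (8|11)=-1; (−1)^{1·5·5}·(+1)^5·(-1)^1 = +1.
v=5: a=5^2·(≡3), b=5^-1·(≡3) mod 5; (3|5)=-1, (3|5)=-1; (−1)^{2·-1·2}·(-1)^-1·(-1)^2 = -1.
v=13: a=13^0·(≡6), b=13^1·(≡9) mod 13; (6|13)=-1, (9|13)=+1; (−1)^{0·1·6}·(-1)^1·(+1)^0 = -1.
v=∞: 33 > 0 and 715 > 0  ⇒  (a,b)_∞ = +1.
v=7: a=7^-4·(≡3), b=7^-4·(≡4) mod 7; (3|7)=-1, (4|7)=+1; (−1)^{-4·-4·3}·(-1)^-4·(+1)^-4 = +1.
v=19: a=19^0·(≡2), b=19^-2·(≡15) mod 19; (2|19)=-1, (15|19)=-1; (−1)^{0·-2·9}·(-1)^-2·(-1)^0 = +1.
v=37: a=37^-2·(≡9), b=37^-2·(≡1) mod 37; (9|37)=+1, (1|37)=+1; (−1)^{-2·-2·18}·(+1)^-2·(+1)^-2 = +1.
v=17: a=17^2·(≡15), b=17^2·(≡2) mod 17; (15|17)=+1, (2|17)=+1; (−1)^{2·2·8}·(+1)^2·(+1)^2 = +1.
v=23: a=23^2·(≡17), b=23^4·(≡8) mod 23; (17|23)=-1, (8|23)=+1; (−1)^{2·4·11}·(-1)^4·(+1)^2 = +1.
|Ram(33, 715)| = 2, even; anisotropic at {5, 13}.

[5, 13]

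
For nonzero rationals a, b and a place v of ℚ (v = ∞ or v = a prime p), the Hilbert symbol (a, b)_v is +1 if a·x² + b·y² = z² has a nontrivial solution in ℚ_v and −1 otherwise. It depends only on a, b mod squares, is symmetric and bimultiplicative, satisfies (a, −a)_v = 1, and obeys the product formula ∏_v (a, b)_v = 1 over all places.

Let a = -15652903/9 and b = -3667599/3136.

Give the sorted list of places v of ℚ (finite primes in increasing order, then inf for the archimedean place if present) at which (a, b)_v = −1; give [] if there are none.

Mod squares: a ≡ -319447, b ≡ -559. Check v ∈ {∞, 2, 3, 7, 13, 17, 19, 23, 43}.
v=17: a=17^1·(≡7), b=17^0·(≡4) mod 17; (7|17)=-1, (4|17)=+1; (−1)^{1·0·8}·(-1)^0·(+1)^1 = +1.
v=19: a=19^1·(≡13), b=19^0·(≡9) mod 19; (13|19)=-1, (9|19)=+1; (−1)^{1·0·9}·(-1)^0·(+1)^1 = +1.
v=2: v_2(a)=0, v_2(b)=-6; units ≡ 1, 1 (mod 8); ε·ε+αω+βω = 0·0+0·0+-6·0 ≡ 0  ⇒  (a,b)_2 = +1.
v=23: a=23^1·(≡1), b=23^0·(≡12) mod 23; (1|23)=+1, (12|23)=+1; (−1)^{1·0·11}·(+1)^0·(+1)^1 = +1.
v=43: a=43^1·(≡21), b=43^1·(≡8) mod 43; (21|43)=+1, (8|43)=-1; (−1)^{1·1·21}·(+1)^1·(-1)^1 = +1.
v=∞: -319447 < 0 and -559 < 0  ⇒  (a,b)_∞ = -1.
v=3: a=3^-2·(≡2), b=3^8·(≡2) mod 3; (2|3)=-1, (2|3)=-1; (−1)^{-2·8·1}·(-1)^8·(-1)^-2 = +1.
v=13: a=13^0·(≡8), b=13^1·(≡1) mod 13; (8|13)=-1, (1|13)=+1; (−1)^{0·1·6}·(-1)^1·(+1)^0 = -1.
v=7: a=7^2·(≡6), b=7^-2·(≡2) mod 7; (6|7)=-1, (2|7)=+1; (−1)^{2·-2·3}·(-1)^-2·(+1)^2 = +1.
Ram(-319447, -559) = {13, ∞}; no ℚ_13-point on the conic.

[13, inf]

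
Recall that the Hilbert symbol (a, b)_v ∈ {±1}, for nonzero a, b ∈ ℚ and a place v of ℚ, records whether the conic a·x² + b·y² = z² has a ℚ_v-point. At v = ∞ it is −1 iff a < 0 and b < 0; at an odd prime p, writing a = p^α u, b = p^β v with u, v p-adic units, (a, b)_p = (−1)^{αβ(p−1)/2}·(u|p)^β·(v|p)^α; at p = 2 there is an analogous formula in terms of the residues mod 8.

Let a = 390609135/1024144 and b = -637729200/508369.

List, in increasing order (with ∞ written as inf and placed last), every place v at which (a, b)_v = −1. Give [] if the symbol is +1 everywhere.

Mod squares: a ≡ 15, b ≡ -3. Check v ∈ {∞, 2, 3, 5, 7, 11, 23, 31}.
v=11: a=11^-2·(≡3), b=11^0·(≡6) mod 11; (3|11)=+1, (6|11)=-1; (−1)^{-2·0·5}·(+1)^0·(-1)^-2 = +1.
v=3: a=3^13·(≡2), b=3^13·(≡2) mod 3; (2|3)=-1, (2|3)=-1; (−1)^{13·13·1}·(-1)^13·(-1)^13 = -1.
v=2: v_2(a)=-4, v_2(b)=4; units ≡ 7, 5 (mod 8); ε·ε+αω+βω = 1·0+-4·1+4·0 ≡ 0  ⇒  (a,b)_2 = +1.
v=∞: 15 > 0 and -3 < 0  ⇒  (a,b)_∞ = +1.
v=7: a=7^2·(≡4), b=7^0·(≡4) mod 7; (4|7)=+1, (4|7)=+1; (−1)^{2·0·3}·(+1)^0·(+1)^2 = +1.
v=31: a=31^0·(≡24), b=31^-2·(≡5) mod 31; (24|31)=-1, (5|31)=+1; (−1)^{0·-2·15}·(-1)^-2·(+1)^0 = +1.
v=5: a=5^1·(≡3), b=5^2·(≡3) mod 5; (3|5)=-1, (3|5)=-1; (−1)^{1·2·2}·(-1)^2·(-1)^1 = -1.
v=23: a=23^-2·(≡5), b=23^-2·(≡7) mod 23; (5|23)=-1, (7|23)=-1; (−1)^{-2·-2·11}·(-1)^-2·(-1)^-2 = +1.
(15, -3 / ℚ) ramifies at {3, 5}: a division algebra.

[3, 5]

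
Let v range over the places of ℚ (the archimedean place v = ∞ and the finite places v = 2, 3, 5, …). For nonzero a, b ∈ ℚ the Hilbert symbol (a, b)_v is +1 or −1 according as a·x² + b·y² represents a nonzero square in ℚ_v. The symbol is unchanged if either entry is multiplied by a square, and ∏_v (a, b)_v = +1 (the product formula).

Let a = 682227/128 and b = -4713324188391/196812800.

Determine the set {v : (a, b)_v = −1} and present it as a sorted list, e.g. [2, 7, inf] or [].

[2, 7]

(a, b) ≡ (3094, -238) mod (ℚ^×)²; places V = {2, 3, 5, 7, 13, 17, 31, ∞}.
(a,b)_7: α=3, u≡4; β=3, v≡4 (mod 7); (4|7)=+1, (4|7)=+1; sign (−1)^1·+1^3·+1^3 = -1.
(a,b)_31: α=0, u≡18; β=-2, v≡1 (mod 31); (18|31)=+1, (1|31)=+1; sign (−1)^0·+1^-2·+1^0 = +1.
(a,b)_5: α=0, u≡4; β=-2, v≡2 (mod 5); (4|5)=+1, (2|5)=-1; sign (−1)^0·+1^-2·-1^0 = +1.
(a,b)_∞: sgn(3094)=+, sgn(-238)=−, so +1.
(a,b)_17: α=1, u≡5; β=1, v≡12 (mod 17); (5|17)=-1, (12|17)=-1; sign (−1)^0·-1^1·-1^1 = +1.
(a,b)_3: α=2, u≡1; β=14, v≡2 (mod 3); (1|3)=+1, (2|3)=-1; sign (−1)^0·+1^14·-1^2 = +1.
(a,b)_2: α=-7, β=-13; u≡3, v≡1 (mod 8); ε(u)ε(v)=1·0, αω(v)=-7·0, βω(u)=-13·1; sum ≡ 1  ⇒  -1.
(a,b)_13: α=1, u≡1; β=2, v≡1 (mod 13); (1|13)=+1, (1|13)=+1; sign (−1)^0·+1^2·+1^1 = +1.
|Ram(3094, -238)| = 2, even; anisotropic at {2, 7}.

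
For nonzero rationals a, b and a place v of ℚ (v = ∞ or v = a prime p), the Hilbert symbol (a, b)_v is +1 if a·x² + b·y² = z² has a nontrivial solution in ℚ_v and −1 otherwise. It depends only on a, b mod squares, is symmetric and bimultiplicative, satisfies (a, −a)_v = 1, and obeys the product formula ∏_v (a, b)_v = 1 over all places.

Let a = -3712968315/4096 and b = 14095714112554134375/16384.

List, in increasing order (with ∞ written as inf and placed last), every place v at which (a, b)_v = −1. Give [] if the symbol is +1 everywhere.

[3, 19]

(a, b) ≡ (-565915, 2415) mod (ℚ^×)²; places V = {2, 3, 5, 7, 19, 23, 37, ∞}.
(a,b)_19: α=1, u≡9; β=2, v≡2 (mod 19); (9|19)=+1, (2|19)=-1; sign (−1)^0·+1^2·-1^1 = -1.
(a,b)_7: α=1, u≡3; β=3, v≡1 (mod 7); (3|7)=-1, (1|7)=+1; sign (−1)^1·-1^3·+1^1 = +1.
(a,b)_5: α=1, u≡2; β=5, v≡2 (mod 5); (2|5)=-1, (2|5)=-1; sign (−1)^0·-1^5·-1^1 = +1.
(a,b)_23: α=1, u≡15; β=3, v≡12 (mod 23); (15|23)=-1, (12|23)=+1; sign (−1)^1·-1^3·+1^1 = +1.
(a,b)_37: α=1, u≡22; β=2, v≡3 (mod 37); (22|37)=-1, (3|37)=+1; sign (−1)^0·-1^2·+1^1 = +1.
(a,b)_2: α=-12, β=-14; u≡5, v≡7 (mod 8); ε(u)ε(v)=0·1, αω(v)=-12·0, βω(u)=-14·1; sum ≡ 0  ⇒  +1.
(a,b)_∞: sgn(-565915)=−, sgn(2415)=+, so +1.
(a,b)_3: α=8, u≡2; β=7, v≡1 (mod 3); (2|3)=-1, (1|3)=+1; sign (−1)^0·-1^7·+1^8 = -1.
Ram(-565915, 2415) = {3, 19}; no ℚ_3-point on the conic.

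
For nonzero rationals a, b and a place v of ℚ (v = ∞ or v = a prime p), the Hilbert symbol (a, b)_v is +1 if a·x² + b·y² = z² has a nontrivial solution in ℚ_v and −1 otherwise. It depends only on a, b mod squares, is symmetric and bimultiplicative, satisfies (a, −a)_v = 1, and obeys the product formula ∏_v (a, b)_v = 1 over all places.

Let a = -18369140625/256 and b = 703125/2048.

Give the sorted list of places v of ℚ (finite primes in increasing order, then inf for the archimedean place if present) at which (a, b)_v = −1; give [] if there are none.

[11, 19]

(a, b) ≡ (-209, 10) mod (ℚ^×)²; places V = {2, 3, 5, 11, 19, ∞}.
(a,b)_3: α=2, u≡1; β=2, v≡1 (mod 3); (1|3)=+1, (1|3)=+1; sign (−1)^0·+1^2·+1^2 = +1.
(a,b)_11: α=1, u≡9; β=0, v≡8 (mod 11); (9|11)=+1, (8|11)=-1; sign (−1)^0·+1^0·-1^1 = -1.
(a,b)_2: α=-8, β=-11; u≡7, v≡5 (mod 8); ε(u)ε(v)=1·0, αω(v)=-8·1, βω(u)=-11·0; sum ≡ 0  ⇒  +1.
(a,b)_∞: sgn(-209)=−, sgn(10)=+, so +1.
(a,b)_5: α=10, u≡4; β=7, v≡3 (mod 5); (4|5)=+1, (3|5)=-1; sign (−1)^0·+1^7·-1^10 = +1.
(a,b)_19: α=1, u≡2; β=0, v≡2 (mod 19); (2|19)=-1, (2|19)=-1; sign (−1)^0·-1^0·-1^1 = -1.
(-209, 10 / ℚ) ramifies at {11, 19}: a division algebra.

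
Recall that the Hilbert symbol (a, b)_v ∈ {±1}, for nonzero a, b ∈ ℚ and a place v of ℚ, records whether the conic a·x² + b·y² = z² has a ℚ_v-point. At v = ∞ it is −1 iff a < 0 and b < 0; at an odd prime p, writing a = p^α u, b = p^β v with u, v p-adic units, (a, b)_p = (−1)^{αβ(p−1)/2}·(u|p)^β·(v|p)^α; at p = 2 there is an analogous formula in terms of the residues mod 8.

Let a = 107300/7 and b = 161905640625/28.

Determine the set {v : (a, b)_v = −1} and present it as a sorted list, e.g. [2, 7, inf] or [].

[2, 7]

Mod squares: a ≡ 7511, b ≡ 7. Check v ∈ {∞, 2, 3, 5, 7, 29, 37}.
v=∞: 7511 > 0 and 7 > 0  ⇒  (a,b)_∞ = +1.
v=37: a=37^1·(≡2), b=37^2·(≡36) mod 37; (2|37)=-1, (36|37)=+1; (−1)^{1·2·18}·(-1)^2·(+1)^1 = +1.
v=2: v_2(a)=2, v_2(b)=-2; units ≡ 7, 7 (mod 8); ε·ε+αω+βω = 1·1+2·0+-2·0 ≡ 1  ⇒  (a,b)_2 = -1.
v=29: a=29^1·(≡19), b=29^2·(≡5) mod 29; (19|29)=-1, (5|29)=+1; (−1)^{1·2·14}·(-1)^2·(+1)^1 = +1.
v=5: a=5^2·(≡1), b=5^6·(≡2) mod 5; (1|5)=+1, (2|5)=-1; (−1)^{2·6·2}·(+1)^6·(-1)^2 = +1.
v=7: a=7^-1·(≡4), b=7^-1·(≡2) mod 7; (4|7)=+1, (2|7)=+1; (−1)^{-1·-1·3}·(+1)^-1·(+1)^-1 = -1.
v=3: a=3^0·(≡2), b=3^2·(≡1) mod 3; (2|3)=-1, (1|3)=+1; (−1)^{0·2·1}·(-1)^2·(+1)^0 = +1.
|Ram(7511, 7)| = 2, even; anisotropic at {2, 7}.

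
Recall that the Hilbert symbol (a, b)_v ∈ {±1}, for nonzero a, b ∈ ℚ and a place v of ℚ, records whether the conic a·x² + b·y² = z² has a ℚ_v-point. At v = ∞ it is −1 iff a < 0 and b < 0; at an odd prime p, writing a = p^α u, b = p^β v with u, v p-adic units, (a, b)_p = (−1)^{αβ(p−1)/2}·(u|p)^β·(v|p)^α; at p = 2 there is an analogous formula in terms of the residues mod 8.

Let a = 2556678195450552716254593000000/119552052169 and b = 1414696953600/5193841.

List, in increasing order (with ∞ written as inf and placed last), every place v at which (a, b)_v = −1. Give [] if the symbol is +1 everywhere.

(a, b) ≡ (21793, 501239) mod (ℚ^×)²; places V = {2, 3, 5, 7, 11, 17, 19, 23, 31, 37, 43, 53, ∞}.
(a,b)_31: α=3, u≡22; β=1, v≡19 (mod 31); (22|31)=-1, (19|31)=+1; sign (−1)^1·-1^1·+1^3 = +1.
(a,b)_∞: sgn(21793)=+, sgn(501239)=+, so +1.
(a,b)_3: α=4, u≡1; β=2, v≡2 (mod 3); (1|3)=+1, (2|3)=-1; sign (−1)^0·+1^2·-1^4 = +1.
(a,b)_19: α=3, u≡9; β=1, v≡6 (mod 19); (9|19)=+1, (6|19)=+1; sign (−1)^1·+1^1·+1^3 = -1.
(a,b)_11: α=-2, u≡8; β=0, v≡10 (mod 11); (8|11)=-1, (10|11)=-1; sign (−1)^0·-1^0·-1^-2 = +1.
(a,b)_53: α=0, u≡40; β=-2, v≡27 (mod 53); (40|53)=+1, (27|53)=-1; sign (−1)^0·+1^-2·-1^0 = +1.
(a,b)_23: α=2, u≡1; β=1, v≡3 (mod 23); (1|23)=+1, (3|23)=+1; sign (−1)^0·+1^1·+1^2 = +1.
(a,b)_17: α=-2, u≡2; β=0, v≡14 (mod 17); (2|17)=+1, (14|17)=-1; sign (−1)^0·+1^0·-1^-2 = +1.
(a,b)_2: α=6, β=8; u≡1, v≡7 (mod 8); ε(u)ε(v)=0·1, αω(v)=6·0, βω(u)=8·0; sum ≡ 0  ⇒  +1.
(a,b)_43: α=-4, u≡1; β=-2, v≡23 (mod 43); (1|43)=+1, (23|43)=+1; sign (−1)^0·+1^-2·+1^-4 = +1.
(a,b)_5: α=6, u≡3; β=2, v≡4 (mod 5); (3|5)=-1, (4|5)=+1; sign (−1)^0·-1^2·+1^6 = +1.
(a,b)_7: α=8, u≡4; β=2, v≡1 (mod 7); (4|7)=+1, (1|7)=+1; sign (−1)^0·+1^2·+1^8 = +1.
(a,b)_37: α=3, u≡9; β=1, v≡5 (mod 37); (9|37)=+1, (5|37)=-1; sign (−1)^0·+1^1·-1^3 = -1.
Ram(21793, 501239) = {19, 37}; no ℚ_19-point on the conic.

[19, 37]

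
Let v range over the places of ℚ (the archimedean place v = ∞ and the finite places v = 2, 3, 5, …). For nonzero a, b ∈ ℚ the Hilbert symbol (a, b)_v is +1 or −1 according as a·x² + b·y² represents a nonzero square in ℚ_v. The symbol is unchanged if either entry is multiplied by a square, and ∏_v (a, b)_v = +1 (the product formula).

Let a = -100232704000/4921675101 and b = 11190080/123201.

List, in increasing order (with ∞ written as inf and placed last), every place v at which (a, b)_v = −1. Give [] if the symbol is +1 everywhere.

(a, b) ≡ (-15015, 5) mod (ℚ^×)²; places V = {2, 3, 5, 7, 11, 13, 17, 37, ∞}.
(a,b)_37: α=2, u≡30; β=0, v≡14 (mod 37); (30|37)=+1, (14|37)=-1; sign (−1)^0·+1^0·-1^2 = +1.
(a,b)_3: α=-15, u≡2; β=-6, v≡2 (mod 3); (2|3)=-1, (2|3)=-1; sign (−1)^0·-1^-6·-1^-15 = -1.
(a,b)_11: α=1, u≡8; β=2, v≡3 (mod 11); (8|11)=-1, (3|11)=+1; sign (−1)^0·-1^2·+1^1 = +1.
(a,b)_∞: sgn(-15015)=−, sgn(5)=+, so +1.
(a,b)_13: α=1, u≡5; β=-2, v≡5 (mod 13); (5|13)=-1, (5|13)=-1; sign (−1)^0·-1^-2·-1^1 = -1.
(a,b)_17: α=0, u≡4; β=2, v≡14 (mod 17); (4|17)=+1, (14|17)=-1; sign (−1)^0·+1^2·-1^0 = +1.
(a,b)_2: α=12, β=6; u≡1, v≡5 (mod 8); ε(u)ε(v)=0·0, αω(v)=12·1, βω(u)=6·0; sum ≡ 0  ⇒  +1.
(a,b)_7: α=-3, u≡2; β=0, v≡6 (mod 7); (2|7)=+1, (6|7)=-1; sign (−1)^0·+1^0·-1^-3 = -1.
(a,b)_5: α=3, u≡3; β=1, v≡1 (mod 5); (3|5)=-1, (1|5)=+1; sign (−1)^0·-1^1·+1^3 = -1.
Ram(-15015, 5) = {3, 5, 7, 13}; no ℚ_3-point on the conic.

[3, 5, 7, 13]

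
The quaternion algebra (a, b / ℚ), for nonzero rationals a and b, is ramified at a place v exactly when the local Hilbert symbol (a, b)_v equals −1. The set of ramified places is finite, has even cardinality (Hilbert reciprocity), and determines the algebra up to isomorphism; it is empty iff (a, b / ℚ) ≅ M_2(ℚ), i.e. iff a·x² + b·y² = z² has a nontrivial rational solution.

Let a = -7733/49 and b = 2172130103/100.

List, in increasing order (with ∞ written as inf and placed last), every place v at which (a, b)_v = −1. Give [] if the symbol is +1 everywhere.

[2, 11, 13, 19, 31, 37]

(a, b) ≡ (-7733, 2172130103) mod (ℚ^×)²; places V = {2, 5, 7, 11, 13, 17, 19, 31, 37, 41, ∞}.
(a,b)_11: α=1, u≡9; β=1, v≡5 (mod 11); (9|11)=+1, (5|11)=+1; sign (−1)^1·+1^1·+1^1 = -1.
(a,b)_37: α=1, u≡35; β=1, v≡25 (mod 37); (35|37)=-1, (25|37)=+1; sign (−1)^0·-1^1·+1^1 = -1.
(a,b)_7: α=-2, u≡2; β=0, v≡5 (mod 7); (2|7)=+1, (5|7)=-1; sign (−1)^0·+1^0·-1^-2 = +1.
(a,b)_17: α=0, u≡16; β=1, v≡16 (mod 17); (16|17)=+1, (16|17)=+1; sign (−1)^0·+1^1·+1^0 = +1.
(a,b)_31: α=0, u≡13; β=1, v≡18 (mod 31); (13|31)=-1, (18|31)=+1; sign (−1)^0·-1^1·+1^0 = -1.
(a,b)_13: α=0, u≡8; β=1, v≡7 (mod 13); (8|13)=-1, (7|13)=-1; sign (−1)^0·-1^1·-1^0 = -1.
(a,b)_19: α=1, u≡1; β=1, v≡11 (mod 19); (1|19)=+1, (11|19)=+1; sign (−1)^1·+1^1·+1^1 = -1.
(a,b)_2: α=0, β=-2; u≡3, v≡7 (mod 8); ε(u)ε(v)=1·1, αω(v)=0·0, βω(u)=-2·1; sum ≡ 1  ⇒  -1.
(a,b)_41: α=0, u≡2; β=1, v≡1 (mod 41); (2|41)=+1, (1|41)=+1; sign (−1)^0·+1^1·+1^0 = +1.
(a,b)_5: α=0, u≡3; β=-2, v≡2 (mod 5); (3|5)=-1, (2|5)=-1; sign (−1)^0·-1^-2·-1^0 = +1.
(a,b)_∞: sgn(-7733)=−, sgn(2172130103)=+, so +1.
(-7733, 2172130103 / ℚ) ramifies at {2, 11, 13, 19, 31, 37}: a division algebra.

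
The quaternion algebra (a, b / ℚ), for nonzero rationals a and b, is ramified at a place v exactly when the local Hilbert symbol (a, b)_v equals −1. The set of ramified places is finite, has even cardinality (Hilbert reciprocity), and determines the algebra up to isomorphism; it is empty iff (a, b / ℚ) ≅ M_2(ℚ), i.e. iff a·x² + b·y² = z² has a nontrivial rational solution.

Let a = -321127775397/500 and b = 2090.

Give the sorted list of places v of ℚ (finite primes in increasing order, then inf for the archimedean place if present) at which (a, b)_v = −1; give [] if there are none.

(a, b) ≡ (-62985, 2090) mod (ℚ^×)²; places V = {2, 3, 5, 11, 13, 17, 19, ∞}.
(a,b)_∞: sgn(-62985)=−, sgn(2090)=+, so +1.
(a,b)_17: α=3, u≡13; β=0, v≡16 (mod 17); (13|17)=+1, (16|17)=+1; sign (−1)^0·+1^0·+1^3 = +1.
(a,b)_3: α=7, u≡2; β=0, v≡2 (mod 3); (2|3)=-1, (2|3)=-1; sign (−1)^0·-1^0·-1^7 = -1.
(a,b)_11: α=2, u≡3; β=1, v≡3 (mod 11); (3|11)=+1, (3|11)=+1; sign (−1)^0·+1^1·+1^2 = +1.
(a,b)_2: α=-2, β=1; u≡7, v≡5 (mod 8); ε(u)ε(v)=1·0, αω(v)=-2·1, βω(u)=1·0; sum ≡ 0  ⇒  +1.
(a,b)_5: α=-3, u≡2; β=1, v≡3 (mod 5); (2|5)=-1, (3|5)=-1; sign (−1)^0·-1^1·-1^-3 = +1.
(a,b)_13: α=1, u≡12; β=0, v≡10 (mod 13); (12|13)=+1, (10|13)=+1; sign (−1)^0·+1^0·+1^1 = +1.
(a,b)_19: α=1, u≡2; β=1, v≡15 (mod 19); (2|19)=-1, (15|19)=-1; sign (−1)^1·-1^1·-1^1 = -1.
Ram(-62985, 2090) = {3, 19}; no ℚ_3-point on the conic.

[3, 19]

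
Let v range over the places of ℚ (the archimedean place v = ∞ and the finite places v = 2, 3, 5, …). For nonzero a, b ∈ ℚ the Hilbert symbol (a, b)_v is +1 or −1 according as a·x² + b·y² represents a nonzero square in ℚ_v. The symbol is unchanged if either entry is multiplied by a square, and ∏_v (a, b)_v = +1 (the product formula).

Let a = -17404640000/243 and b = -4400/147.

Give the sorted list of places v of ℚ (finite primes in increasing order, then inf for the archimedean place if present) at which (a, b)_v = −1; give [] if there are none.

[2, 3, 31, inf]

(a, b) ≡ (-2697, -33) mod (ℚ^×)²; places V = {2, 3, 5, 7, 11, 29, 31, ∞}.
(a,b)_3: α=-5, u≡1; β=-1, v≡1 (mod 3); (1|3)=+1, (1|3)=+1; sign (−1)^1·+1^-1·+1^-5 = -1.
(a,b)_∞: sgn(-2697)=−, sgn(-33)=−, so -1.
(a,b)_2: α=8, β=4; u≡7, v≡7 (mod 8); ε(u)ε(v)=1·1, αω(v)=8·0, βω(u)=4·0; sum ≡ 1  ⇒  -1.
(a,b)_31: α=1, u≡17; β=0, v≡23 (mod 31); (17|31)=-1, (23|31)=-1; sign (−1)^0·-1^0·-1^1 = -1.
(a,b)_5: α=4, u≡2; β=2, v≡2 (mod 5); (2|5)=-1, (2|5)=-1; sign (−1)^0·-1^2·-1^4 = +1.
(a,b)_11: α=2, u≡4; β=1, v≡10 (mod 11); (4|11)=+1, (10|11)=-1; sign (−1)^0·+1^1·-1^2 = +1.
(a,b)_7: α=0, u≡3; β=-2, v≡1 (mod 7); (3|7)=-1, (1|7)=+1; sign (−1)^0·-1^-2·+1^0 = +1.
(a,b)_29: α=1, u≡20; β=0, v≡4 (mod 29); (20|29)=+1, (4|29)=+1; sign (−1)^0·+1^0·+1^1 = +1.
(-2697, -33 / ℚ) ramifies at {2, 3, 31, ∞}: a division algebra.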